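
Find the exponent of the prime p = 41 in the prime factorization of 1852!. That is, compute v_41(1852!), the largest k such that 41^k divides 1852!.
v_41(1852!) = 46

Legendre's formula: v_p(n!) = Σ_{k ≥ 1} ⌊n / p^k⌋. For p = 41, n = 1852, the terms are:
  ⌊1852/41^1⌋ = ⌊1852/41⌋ = 45
  ⌊1852/41^2⌋ = ⌊1852/1681⌋ = 1
(the next term ⌊1852/41^3⌋ = 0, terminating the sum). Summing: v_41(1852!) = 45 + 1 = 46.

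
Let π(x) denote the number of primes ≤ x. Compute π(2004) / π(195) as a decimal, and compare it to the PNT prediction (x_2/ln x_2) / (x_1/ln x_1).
π(2004)/π(195) = 304/44 ≈ 6.9091;  PNT prediction ≈ 7.1276.

π(195) = 44 and π(2004) = 304, so π(2004)/π(195) ≈ 6.9091. The PNT-predicted ratio is (2004/ln(2004)) / (195/ln(195)) ≈ 7.1276. The two agree to within a few percent, as expected.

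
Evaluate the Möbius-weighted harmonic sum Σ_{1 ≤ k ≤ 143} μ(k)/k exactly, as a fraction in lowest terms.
Σ μ(k)/k = 10391887234035457572196499544638378349921869282953777/1669107775099865011251538855274990009561055775533405515

Values of μ(k) for 1 ≤ k ≤ 143: μ(1) = 1, μ(2) = -1, μ(3) = -1, μ(5) = -1, μ(6) = 1, μ(7) = -1, μ(10) = 1, μ(11) = -1, μ(13) = -1, μ(14) = 1, μ(15) = 1, μ(17) = -1, μ(19) = -1, μ(21) = 1, μ(22) = 1, μ(23) = -1, μ(26) = 1, μ(29) = -1, μ(30) = -1, μ(31) = -1, μ(33) = 1, μ(34) = 1, μ(35) = 1, μ(37) = -1, μ(38) = 1, μ(39) = 1, μ(41) = -1, μ(42) = -1, μ(43) = -1, μ(46) = 1, μ(47) = -1, μ(51) = 1, μ(53) = -1, μ(55) = 1, μ(57) = 1, μ(58) = 1, μ(59) = -1, μ(61) = -1, μ(62) = 1, μ(65) = 1, μ(66) = -1, μ(67) = -1, μ(69) = 1, μ(70) = -1, μ(71) = -1, μ(73) = -1, μ(74) = 1, μ(77) = 1, μ(78) = -1, μ(79) = -1, μ(82) = 1, μ(83) = -1, μ(85) = 1, μ(86) = 1, μ(87) = 1, μ(89) = -1, μ(91) = 1, μ(93) = 1, μ(94) = 1, μ(95) = 1, μ(97) = -1, μ(101) = -1, μ(102) = -1, μ(103) = -1, μ(105) = -1, μ(106) = 1, μ(107) = -1, μ(109) = -1, μ(110) = -1, μ(111) = 1, μ(113) = -1, μ(114) = -1, μ(115) = 1, μ(118) = 1, μ(119) = 1, μ(122) = 1, μ(123) = 1, μ(127) = -1, μ(129) = 1, μ(130) = -1, μ(131) = -1, μ(133) = 1, μ(134) = 1, μ(137) = -1, μ(138) = -1, μ(139) = -1, μ(141) = 1, μ(142) = 1, μ(143) = 1, with μ = 0 on non-squarefree integers. Summing μ(k)/k for k where μ(k) ≠ 0 gives 10391887234035457572196499544638378349921869282953777/1669107775099865011251538855274990009561055775533405515 ≈ 0.0062. (PNT ⟺ this sum → 0 as n → ∞.)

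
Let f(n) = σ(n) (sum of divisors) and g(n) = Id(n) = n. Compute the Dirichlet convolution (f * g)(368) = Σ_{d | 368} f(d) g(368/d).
(σ * Id)(368) = 6063

Divisors of 368: [1, 2, 4, 8, 16, 23, 46, 92, 184, 368]. For each d | 368:
  d = 1: σ(1) · Id(368/1) = 1 · 368 = 368
  d = 2: σ(2) · Id(368/2) = 3 · 184 = 552
  d = 4: σ(4) · Id(368/4) = 7 · 92 = 644
  d = 8: σ(8) · Id(368/8) = 15 · 46 = 690
  d = 16: σ(16) · Id(368/16) = 31 · 23 = 713
  d = 23: σ(23) · Id(368/23) = 24 · 16 = 384
  d = 46: σ(46) · Id(368/46) = 72 · 8 = 576
  d = 92: σ(92) · Id(368/92) = 168 · 4 = 672
  d = 184: σ(184) · Id(368/184) = 360 · 2 = 720
  d = 368: σ(368) · Id(368/368) = 744 · 1 = 744
Summing: (σ * Id)(368) = 368 + 552 + 644 + 690 + 713 + 384 + 576 + 672 + 720 + 744 = 6063.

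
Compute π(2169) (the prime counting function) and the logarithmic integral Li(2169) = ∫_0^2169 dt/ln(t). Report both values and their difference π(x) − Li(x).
π(2169) = 326;  Li(2169) ≈ 336.92;  π(x) − Li(x) ≈ -10.92.

Direct count of primes ≤ 2169 gives π(2169) = 326. Numerical evaluation of the logarithmic integral gives Li(2169) ≈ 336.92. The difference π(x) − Li(x) ≈ -10.92 is typically negative for small/moderate x (Li(x) overestimates), though Littlewood's theorem shows this sign changes infinitely often.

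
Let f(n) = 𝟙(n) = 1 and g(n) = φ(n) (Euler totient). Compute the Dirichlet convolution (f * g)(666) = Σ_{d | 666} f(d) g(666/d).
(𝟙 * φ)(666) = 666

Divisors of 666: [1, 2, 3, 6, 9, 18, 37, 74, 111, 222, 333, 666]. For each d | 666:
  d = 1: 𝟙(1) · φ(666/1) = 1 · 216 = 216
  d = 2: 𝟙(2) · φ(666/2) = 1 · 216 = 216
  d = 3: 𝟙(3) · φ(666/3) = 1 · 72 = 72
  d = 6: 𝟙(6) · φ(666/6) = 1 · 72 = 72
  d = 9: 𝟙(9) · φ(666/9) = 1 · 36 = 36
  d = 18: 𝟙(18) · φ(666/18) = 1 · 36 = 36
  d = 37: 𝟙(37) · φ(666/37) = 1 · 6 = 6
  d = 74: 𝟙(74) · φ(666/74) = 1 · 6 = 6
  d = 111: 𝟙(111) · φ(666/111) = 1 · 2 = 2
  d = 222: 𝟙(222) · φ(666/222) = 1 · 2 = 2
  d = 333: 𝟙(333) · φ(666/333) = 1 · 1 = 1
  d = 666: 𝟙(666) · φ(666/666) = 1 · 1 = 1
Summing: (𝟙 * φ)(666) = 216 + 216 + 72 + 72 + 36 + 36 + 6 + 6 + 2 + 2 + 1 + 1 = 666.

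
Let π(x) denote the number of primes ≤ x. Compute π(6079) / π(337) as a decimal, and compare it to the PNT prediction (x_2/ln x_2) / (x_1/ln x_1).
π(6079)/π(337) = 793/68 ≈ 11.6618;  PNT prediction ≈ 12.0499.

π(337) = 68 and π(6079) = 793, so π(6079)/π(337) ≈ 11.6618. The PNT-predicted ratio is (6079/ln(6079)) / (337/ln(337)) ≈ 12.0499. The two agree to within a few percent, as expected.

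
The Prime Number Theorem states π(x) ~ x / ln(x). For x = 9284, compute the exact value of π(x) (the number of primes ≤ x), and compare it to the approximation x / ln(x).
π(9284) = 1150;  x/ln(x) ≈ 1016.19;  relative error ≈ 11.64%.

Directly count primes up to 9284: π(9284) = 1150. The PNT approximation gives 9284/ln(9284) ≈ 9284/9.13605 ≈ 1016.19. Relative error (π(x) − x/ln(x)) / π(x) ≈ 11.64%; the approximation is known to undercount slightly (Li(x) is a better estimate).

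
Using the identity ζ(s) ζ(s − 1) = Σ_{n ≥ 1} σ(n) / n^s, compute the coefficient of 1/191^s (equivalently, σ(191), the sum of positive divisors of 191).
σ(191) = 192

In the product (Σ m^0/m^s)(Σ k / k^s) = Σ (Σ_{d | n} d) / n^s, the coefficient of 1/n^s is σ(n) = Σ_{d | n} d. For n = 191, divisors are [1, 191]; summing: σ(191) = 192.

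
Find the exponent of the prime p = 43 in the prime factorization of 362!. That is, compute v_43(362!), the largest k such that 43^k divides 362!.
v_43(362!) = 8

Legendre's formula: v_p(n!) = Σ_{k ≥ 1} ⌊n / p^k⌋. For p = 43, n = 362, the terms are:
  ⌊362/43^1⌋ = ⌊362/43⌋ = 8
(the next term ⌊362/43^2⌋ = 0, terminating the sum). Summing: v_43(362!) = 8 = 8.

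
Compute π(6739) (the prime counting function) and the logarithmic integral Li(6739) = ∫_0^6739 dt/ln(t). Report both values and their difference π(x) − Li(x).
π(6739) = 869;  Li(6739) ≈ 884.79;  π(x) − Li(x) ≈ -15.79.

Direct count of primes ≤ 6739 gives π(6739) = 869. Numerical evaluation of the logarithmic integral gives Li(6739) ≈ 884.79. The difference π(x) − Li(x) ≈ -15.79 is typically negative for small/moderate x (Li(x) overestimates), though Littlewood's theorem shows this sign changes infinitely often.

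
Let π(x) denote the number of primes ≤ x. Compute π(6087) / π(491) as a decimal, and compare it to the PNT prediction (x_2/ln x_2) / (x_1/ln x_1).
π(6087)/π(491) = 793/94 ≈ 8.4362;  PNT prediction ≈ 8.8156.

π(491) = 94 and π(6087) = 793, so π(6087)/π(491) ≈ 8.4362. The PNT-predicted ratio is (6087/ln(6087)) / (491/ln(491)) ≈ 8.8156. The two agree to within a few percent, as expected.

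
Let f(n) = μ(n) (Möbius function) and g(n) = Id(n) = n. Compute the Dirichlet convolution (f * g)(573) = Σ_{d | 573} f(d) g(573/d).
(μ * Id)(573) = 380

Divisors of 573: [1, 3, 191, 573]. For each d | 573:
  d = 1: μ(1) · Id(573/1) = 1 · 573 = 573
  d = 3: μ(3) · Id(573/3) = -1 · 191 = -191
  d = 191: μ(191) · Id(573/191) = -1 · 3 = -3
  d = 573: μ(573) · Id(573/573) = 1 · 1 = 1
Summing: (μ * Id)(573) = 573 + -191 + -3 + 1 = 380.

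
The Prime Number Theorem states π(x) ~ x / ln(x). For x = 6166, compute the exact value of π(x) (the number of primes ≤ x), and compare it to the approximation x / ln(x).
π(6166) = 803;  x/ln(x) ≈ 706.56;  relative error ≈ 12.01%.

Directly count primes up to 6166: π(6166) = 803. The PNT approximation gives 6166/ln(6166) ≈ 6166/8.72681 ≈ 706.56. Relative error (π(x) − x/ln(x)) / π(x) ≈ 12.01%; the approximation is known to undercount slightly (Li(x) is a better estimate).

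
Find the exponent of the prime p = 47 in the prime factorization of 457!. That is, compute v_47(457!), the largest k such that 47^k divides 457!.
v_47(457!) = 9

Legendre's formula: v_p(n!) = Σ_{k ≥ 1} ⌊n / p^k⌋. For p = 47, n = 457, the terms are:
  ⌊457/47^1⌋ = ⌊457/47⌋ = 9
(the next term ⌊457/47^2⌋ = 0, terminating the sum). Summing: v_47(457!) = 9 = 9.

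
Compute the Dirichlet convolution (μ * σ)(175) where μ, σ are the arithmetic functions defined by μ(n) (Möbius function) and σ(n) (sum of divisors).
(μ * σ)(175) = 175

Divisors of 175: [1, 5, 7, 25, 35, 175]. For each d | 175:
  d = 1: μ(1) · σ(175/1) = 1 · 248 = 248
  d = 5: μ(5) · σ(175/5) = -1 · 48 = -48
  d = 7: μ(7) · σ(175/7) = -1 · 31 = -31
  d = 25: μ(25) · σ(175/25) = 0 · 8 = 0
  d = 35: μ(35) · σ(175/35) = 1 · 6 = 6
  d = 175: μ(175) · σ(175/175) = 0 · 1 = 0
Summing: (μ * σ)(175) = 248 + -48 + -31 + 0 + 6 + 0 = 175.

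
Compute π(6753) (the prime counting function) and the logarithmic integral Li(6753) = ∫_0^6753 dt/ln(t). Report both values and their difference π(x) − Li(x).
π(6753) = 869;  Li(6753) ≈ 886.38;  π(x) − Li(x) ≈ -17.38.

Direct count of primes ≤ 6753 gives π(6753) = 869. Numerical evaluation of the logarithmic integral gives Li(6753) ≈ 886.38. The difference π(x) − Li(x) ≈ -17.38 is typically negative for small/moderate x (Li(x) overestimates), though Littlewood's theorem shows this sign changes infinitely often.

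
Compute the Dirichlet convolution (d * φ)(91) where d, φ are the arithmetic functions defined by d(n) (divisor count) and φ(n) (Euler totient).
(d * φ)(91) = 112

Divisors of 91: [1, 7, 13, 91]. For each d | 91:
  d = 1: d(1) · φ(91/1) = 1 · 72 = 72
  d = 7: d(7) · φ(91/7) = 2 · 12 = 24
  d = 13: d(13) · φ(91/13) = 2 · 6 = 12
  d = 91: d(91) · φ(91/91) = 4 · 1 = 4
Summing: (d * φ)(91) = 72 + 24 + 12 + 4 = 112.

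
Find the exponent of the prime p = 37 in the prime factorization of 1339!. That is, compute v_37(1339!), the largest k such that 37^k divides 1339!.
v_37(1339!) = 36

Legendre's formula: v_p(n!) = Σ_{k ≥ 1} ⌊n / p^k⌋. For p = 37, n = 1339, the terms are:
  ⌊1339/37^1⌋ = ⌊1339/37⌋ = 36
(the next term ⌊1339/37^2⌋ = 0, terminating the sum). Summing: v_37(1339!) = 36 = 36.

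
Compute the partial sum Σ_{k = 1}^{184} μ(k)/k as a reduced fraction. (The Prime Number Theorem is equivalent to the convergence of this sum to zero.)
Σ μ(k)/k = -9343595117515137578604221545686714814220917855566318160407897740846266/899557715467591630453369012945614634379252921727391775909918599930435715

Values of μ(k) for 1 ≤ k ≤ 184: μ(1) = 1, μ(2) = -1, μ(3) = -1, μ(5) = -1, μ(6) = 1, μ(7) = -1, μ(10) = 1, μ(11) = -1, μ(13) = -1, μ(14) = 1, μ(15) = 1, μ(17) = -1, μ(19) = -1, μ(21) = 1, μ(22) = 1, μ(23) = -1, μ(26) = 1, μ(29) = -1, μ(30) = -1, μ(31) = -1, μ(33) = 1, μ(34) = 1, μ(35) = 1, μ(37) = -1, μ(38) = 1, μ(39) = 1, μ(41) = -1, μ(42) = -1, μ(43) = -1, μ(46) = 1, μ(47) = -1, μ(51) = 1, μ(53) = -1, μ(55) = 1, μ(57) = 1, μ(58) = 1, μ(59) = -1, μ(61) = -1, μ(62) = 1, μ(65) = 1, μ(66) = -1, μ(67) = -1, μ(69) = 1, μ(70) = -1, μ(71) = -1, μ(73) = -1, μ(74) = 1, μ(77) = 1, μ(78) = -1, μ(79) = -1, μ(82) = 1, μ(83) = -1, μ(85) = 1, μ(86) = 1, μ(87) = 1, μ(89) = -1, μ(91) = 1, μ(93) = 1, μ(94) = 1, μ(95) = 1, μ(97) = -1, μ(101) = -1, μ(102) = -1, μ(103) = -1, μ(105) = -1, μ(106) = 1, μ(107) = -1, μ(109) = -1, μ(110) = -1, μ(111) = 1, μ(113) = -1, μ(114) = -1, μ(115) = 1, μ(118) = 1, μ(119) = 1, μ(122) = 1, μ(123) = 1, μ(127) = -1, μ(129) = 1, μ(130) = -1, μ(131) = -1, μ(133) = 1, μ(134) = 1, μ(137) = -1, μ(138) = -1, μ(139) = -1, μ(141) = 1, μ(142) = 1, μ(143) = 1, μ(145) = 1, μ(146) = 1, μ(149) = -1, μ(151) = -1, μ(154) = -1, μ(155) = 1, μ(157) = -1, μ(158) = 1, μ(159) = 1, μ(161) = 1, μ(163) = -1, μ(165) = -1, μ(166) = 1, μ(167) = -1, μ(170) = -1, μ(173) = -1, μ(174) = -1, μ(177) = 1, μ(178) = 1, μ(179) = -1, μ(181) = -1, μ(182) = -1, μ(183) = 1, with μ = 0 on non-squarefree integers. Summing μ(k)/k for k where μ(k) ≠ 0 gives -9343595117515137578604221545686714814220917855566318160407897740846266/899557715467591630453369012945614634379252921727391775909918599930435715 ≈ -0.0104. (PNT ⟺ this sum → 0 as n → ∞.)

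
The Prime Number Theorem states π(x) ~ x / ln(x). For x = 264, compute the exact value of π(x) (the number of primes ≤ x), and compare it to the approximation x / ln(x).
π(264) = 56;  x/ln(x) ≈ 47.35;  relative error ≈ 15.45%.

Directly count primes up to 264: π(264) = 56. The PNT approximation gives 264/ln(264) ≈ 264/5.57595 ≈ 47.35. Relative error (π(x) − x/ln(x)) / π(x) ≈ 15.45%; the approximation is known to undercount slightly (Li(x) is a better estimate).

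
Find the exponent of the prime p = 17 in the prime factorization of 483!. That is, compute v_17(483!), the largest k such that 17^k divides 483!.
v_17(483!) = 29

Legendre's formula: v_p(n!) = Σ_{k ≥ 1} ⌊n / p^k⌋. For p = 17, n = 483, the terms are:
  ⌊483/17^1⌋ = ⌊483/17⌋ = 28
  ⌊483/17^2⌋ = ⌊483/289⌋ = 1
(the next term ⌊483/17^3⌋ = 0, terminating the sum). Summing: v_17(483!) = 28 + 1 = 29.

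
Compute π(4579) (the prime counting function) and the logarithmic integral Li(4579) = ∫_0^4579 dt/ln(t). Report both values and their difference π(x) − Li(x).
π(4579) = 619;  Li(4579) ≈ 634.60;  π(x) − Li(x) ≈ -15.60.

Direct count of primes ≤ 4579 gives π(4579) = 619. Numerical evaluation of the logarithmic integral gives Li(4579) ≈ 634.60. The difference π(x) − Li(x) ≈ -15.60 is typically negative for small/moderate x (Li(x) overestimates), though Littlewood's theorem shows this sign changes infinitely often.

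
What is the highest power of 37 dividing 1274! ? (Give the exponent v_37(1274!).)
v_37(1274!) = 34

Legendre's formula: v_p(n!) = Σ_{k ≥ 1} ⌊n / p^k⌋. For p = 37, n = 1274, the terms are:
  ⌊1274/37^1⌋ = ⌊1274/37⌋ = 34
(the next term ⌊1274/37^2⌋ = 0, terminating the sum). Summing: v_37(1274!) = 34 = 34.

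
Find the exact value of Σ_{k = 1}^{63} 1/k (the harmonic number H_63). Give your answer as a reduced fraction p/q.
H_63 = 310559566510213034489743057/65681493561267903750631200

Direct summation: H_63 = 1 + 1/2 + ... + 1/63. The least common denominator is lcm(1, ..., 63) = 591133442051411133755680800; over this denominator the numerator is 591133442051411133755680800 + 295566721025705566877840400 + 197044480683803711251893600 + 147783360512852783438920200 + 118226688410282226751136160 + 98522240341901855625946800 + 84447634578773019107954400 + 73891680256426391719460100 + 65681493561267903750631200 + 59113344205141113375568080 + 53739403822855557614152800 + 49261120170950927812973400 + 45471803234723933365821600 + 42223817289386509553977200 + 39408896136760742250378720 + 36945840128213195859730050 + 34772555414788890220922400 + 32840746780633951875315600 + 31112286423758480723983200 + 29556672102570556687784040 + 28149211526257673035984800 + 26869701911427778807076400 + 25701454002235266685029600 + 24630560085475463906486700 + 23645337682056445350227232 + 22735901617361966682910800 + 21893831187089301250210400 + 21111908644693254776988600 + 20383911794876245991575200 + 19704448068380371125189360 + 19068820711335843024376800 + 18472920064106597929865025 + 17913134607618519204717600 + 17386277707394445110461200 + 16889526915754603821590880 + 16420373390316975937657800 + 15976579514903003615018400 + 15556143211879240361991600 + 15157267744907977788607200 + 14778336051285278343892020 + 14417888830522222774528800 + 14074605763128836517992400 + 13747289350032817064085600 + 13434850955713889403538200 + 13136298712253580750126240 + 12850727001117633342514800 + 12577307277689598590546400 + 12315280042737731953243350 + 12063947796967574158279200 + 11822668841028222675113616 + 11590851804929630073640800 + 11367950808680983341455400 + 11153461170781342146333600 + 10946915593544650625105200 + 10747880764571111522830560 + 10555954322346627388494300 + 10370762141252826907994400 + 10191955897438122995787600 + 10019210882227307351791200 + 9852224034190185562594680 + 9690712164777231700912800 + 9534410355667921512188400 + 9383070508752557678661600 = 2795036098591917310407687513, so H_63 = 2795036098591917310407687513/591133442051411133755680800; reducing by gcd(2795036098591917310407687513, 591133442051411133755680800) = 9 gives 310559566510213034489743057/65681493561267903750631200 ≈ 4.72827. (The PNT-adjacent estimate ln(63) + γ ≈ 4.72035 matches within O(1/n).)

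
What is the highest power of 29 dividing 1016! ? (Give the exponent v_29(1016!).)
v_29(1016!) = 36

Legendre's formula: v_p(n!) = Σ_{k ≥ 1} ⌊n / p^k⌋. For p = 29, n = 1016, the terms are:
  ⌊1016/29^1⌋ = ⌊1016/29⌋ = 35
  ⌊1016/29^2⌋ = ⌊1016/841⌋ = 1
(the next term ⌊1016/29^3⌋ = 0, terminating the sum). Summing: v_29(1016!) = 35 + 1 = 36.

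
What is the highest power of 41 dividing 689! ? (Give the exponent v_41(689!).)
v_41(689!) = 16

Legendre's formula: v_p(n!) = Σ_{k ≥ 1} ⌊n / p^k⌋. For p = 41, n = 689, the terms are:
  ⌊689/41^1⌋ = ⌊689/41⌋ = 16
(the next term ⌊689/41^2⌋ = 0, terminating the sum). Summing: v_41(689!) = 16 = 16.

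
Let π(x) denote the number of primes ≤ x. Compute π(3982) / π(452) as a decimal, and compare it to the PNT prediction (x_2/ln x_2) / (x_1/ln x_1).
π(3982)/π(452) = 549/87 ≈ 6.3103;  PNT prediction ≈ 6.4973.

π(452) = 87 and π(3982) = 549, so π(3982)/π(452) ≈ 6.3103. The PNT-predicted ratio is (3982/ln(3982)) / (452/ln(452)) ≈ 6.4973. The two agree to within a few percent, as expected.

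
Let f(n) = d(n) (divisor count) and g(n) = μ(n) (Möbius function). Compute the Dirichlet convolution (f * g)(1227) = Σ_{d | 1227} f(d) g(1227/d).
(d * μ)(1227) = 1

Divisors of 1227: [1, 3, 409, 1227]. For each d | 1227:
  d = 1: d(1) · μ(1227/1) = 1 · 1 = 1
  d = 3: d(3) · μ(1227/3) = 2 · -1 = -2
  d = 409: d(409) · μ(1227/409) = 2 · -1 = -2
  d = 1227: d(1227) · μ(1227/1227) = 4 · 1 = 4
Summing: (d * μ)(1227) = 1 + -2 + -2 + 4 = 1.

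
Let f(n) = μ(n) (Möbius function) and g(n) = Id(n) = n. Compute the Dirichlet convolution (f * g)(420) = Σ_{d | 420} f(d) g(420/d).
(μ * Id)(420) = 96

Divisors of 420: [1, 2, 3, 4, 5, 6, 7, 10, 12, 14, 15, 20, 21, 28, 30, 35, 42, 60, 70, 84, 105, 140, 210, 420]. For each d | 420:
  d = 1: μ(1) · Id(420/1) = 1 · 420 = 420
  d = 2: μ(2) · Id(420/2) = -1 · 210 = -210
  d = 3: μ(3) · Id(420/3) = -1 · 140 = -140
  d = 4: μ(4) · Id(420/4) = 0 · 105 = 0
  d = 5: μ(5) · Id(420/5) = -1 · 84 = -84
  d = 6: μ(6) · Id(420/6) = 1 · 70 = 70
  d = 7: μ(7) · Id(420/7) = -1 · 60 = -60
  d = 10: μ(10) · Id(420/10) = 1 · 42 = 42
  d = 12: μ(12) · Id(420/12) = 0 · 35 = 0
  d = 14: μ(14) · Id(420/14) = 1 · 30 = 30
  d = 15: μ(15) · Id(420/15) = 1 · 28 = 28
  d = 20: μ(20) · Id(420/20) = 0 · 21 = 0
  d = 21: μ(21) · Id(420/21) = 1 · 20 = 20
  d = 28: μ(28) · Id(420/28) = 0 · 15 = 0
  d = 30: μ(30) · Id(420/30) = -1 · 14 = -14
  d = 35: μ(35) · Id(420/35) = 1 · 12 = 12
  d = 42: μ(42) · Id(420/42) = -1 · 10 = -10
  d = 60: μ(60) · Id(420/60) = 0 · 7 = 0
  d = 70: μ(70) · Id(420/70) = -1 · 6 = -6
  d = 84: μ(84) · Id(420/84) = 0 · 5 = 0
  d = 105: μ(105) · Id(420/105) = -1 · 4 = -4
  d = 140: μ(140) · Id(420/140) = 0 · 3 = 0
  d = 210: μ(210) · Id(420/210) = 1 · 2 = 2
  d = 420: μ(420) · Id(420/420) = 0 · 1 = 0
Summing: (μ * Id)(420) = 420 + -210 + -140 + 0 + -84 + 70 + -60 + 42 + 0 + 30 + 28 + 0 + 20 + 0 + -14 + 12 + -10 + 0 + -6 + 0 + -4 + 0 + 2 + 0 = 96.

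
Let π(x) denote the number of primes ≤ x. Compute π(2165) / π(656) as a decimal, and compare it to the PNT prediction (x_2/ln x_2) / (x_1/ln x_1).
π(2165)/π(656) = 326/119 ≈ 2.7395;  PNT prediction ≈ 2.7872.

π(656) = 119 and π(2165) = 326, so π(2165)/π(656) ≈ 2.7395. The PNT-predicted ratio is (2165/ln(2165)) / (656/ln(656)) ≈ 2.7872. The two agree to within a few percent, as expected.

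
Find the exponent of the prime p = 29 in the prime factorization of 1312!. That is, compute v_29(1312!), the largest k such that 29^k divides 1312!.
v_29(1312!) = 46

Legendre's formula: v_p(n!) = Σ_{k ≥ 1} ⌊n / p^k⌋. For p = 29, n = 1312, the terms are:
  ⌊1312/29^1⌋ = ⌊1312/29⌋ = 45
  ⌊1312/29^2⌋ = ⌊1312/841⌋ = 1
(the next term ⌊1312/29^3⌋ = 0, terminating the sum). Summing: v_29(1312!) = 45 + 1 = 46.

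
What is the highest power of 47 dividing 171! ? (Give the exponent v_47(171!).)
v_47(171!) = 3

Legendre's formula: v_p(n!) = Σ_{k ≥ 1} ⌊n / p^k⌋. For p = 47, n = 171, the terms are:
  ⌊171/47^1⌋ = ⌊171/47⌋ = 3
(the next term ⌊171/47^2⌋ = 0, terminating the sum). Summing: v_47(171!) = 3 = 3.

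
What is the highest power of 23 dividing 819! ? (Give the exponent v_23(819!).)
v_23(819!) = 36

Legendre's formula: v_p(n!) = Σ_{k ≥ 1} ⌊n / p^k⌋. For p = 23, n = 819, the terms are:
  ⌊819/23^1⌋ = ⌊819/23⌋ = 35
  ⌊819/23^2⌋ = ⌊819/529⌋ = 1
(the next term ⌊819/23^3⌋ = 0, terminating the sum). Summing: v_23(819!) = 35 + 1 = 36.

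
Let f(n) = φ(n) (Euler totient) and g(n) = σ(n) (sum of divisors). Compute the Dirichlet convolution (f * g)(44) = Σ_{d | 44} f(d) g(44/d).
(φ * σ)(44) = 264

Divisors of 44: [1, 2, 4, 11, 22, 44]. For each d | 44:
  d = 1: φ(1) · σ(44/1) = 1 · 84 = 84
  d = 2: φ(2) · σ(44/2) = 1 · 36 = 36
  d = 4: φ(4) · σ(44/4) = 2 · 12 = 24
  d = 11: φ(11) · σ(44/11) = 10 · 7 = 70
  d = 22: φ(22) · σ(44/22) = 10 · 3 = 30
  d = 44: φ(44) · σ(44/44) = 20 · 1 = 20
Summing: (φ * σ)(44) = 84 + 36 + 24 + 70 + 30 + 20 = 264.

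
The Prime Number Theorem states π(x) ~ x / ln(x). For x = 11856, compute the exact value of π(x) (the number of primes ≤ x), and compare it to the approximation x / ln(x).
π(11856) = 1421;  x/ln(x) ≈ 1263.89;  relative error ≈ 11.06%.

Directly count primes up to 11856: π(11856) = 1421. The PNT approximation gives 11856/ln(11856) ≈ 11856/9.38059 ≈ 1263.89. Relative error (π(x) − x/ln(x)) / π(x) ≈ 11.06%; the approximation is known to undercount slightly (Li(x) is a better estimate).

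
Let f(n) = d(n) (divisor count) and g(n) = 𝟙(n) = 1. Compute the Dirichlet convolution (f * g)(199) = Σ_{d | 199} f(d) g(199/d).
(d * 𝟙)(199) = 3

Divisors of 199: [1, 199]. For each d | 199:
  d = 1: d(1) · 𝟙(199/1) = 1 · 1 = 1
  d = 199: d(199) · 𝟙(199/199) = 2 · 1 = 2
Summing: (d * 𝟙)(199) = 1 + 2 = 3.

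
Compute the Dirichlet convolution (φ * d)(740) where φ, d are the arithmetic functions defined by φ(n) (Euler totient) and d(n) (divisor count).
(φ * d)(740) = 1596

Divisors of 740: [1, 2, 4, 5, 10, 20, 37, 74, 148, 185, 370, 740]. For each d | 740:
  d = 1: φ(1) · d(740/1) = 1 · 12 = 12
  d = 2: φ(2) · d(740/2) = 1 · 8 = 8
  d = 4: φ(4) · d(740/4) = 2 · 4 = 8
  d = 5: φ(5) · d(740/5) = 4 · 6 = 24
  d = 10: φ(10) · d(740/10) = 4 · 4 = 16
  d = 20: φ(20) · d(740/20) = 8 · 2 = 16
  d = 37: φ(37) · d(740/37) = 36 · 6 = 216
  d = 74: φ(74) · d(740/74) = 36 · 4 = 144
  d = 148: φ(148) · d(740/148) = 72 · 2 = 144
  d = 185: φ(185) · d(740/185) = 144 · 3 = 432
  d = 370: φ(370) · d(740/370) = 144 · 2 = 288
  d = 740: φ(740) · d(740/740) = 288 · 1 = 288
Summing: (φ * d)(740) = 12 + 8 + 8 + 24 + 16 + 16 + 216 + 144 + 144 + 432 + 288 + 288 = 1596.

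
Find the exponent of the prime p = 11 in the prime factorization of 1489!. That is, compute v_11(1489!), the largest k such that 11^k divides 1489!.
v_11(1489!) = 148

Legendre's formula: v_p(n!) = Σ_{k ≥ 1} ⌊n / p^k⌋. For p = 11, n = 1489, the terms are:
  ⌊1489/11^1⌋ = ⌊1489/11⌋ = 135
  ⌊1489/11^2⌋ = ⌊1489/121⌋ = 12
  ⌊1489/11^3⌋ = ⌊1489/1331⌋ = 1
(the next term ⌊1489/11^4⌋ = 0, terminating the sum). Summing: v_11(1489!) = 135 + 12 + 1 = 148.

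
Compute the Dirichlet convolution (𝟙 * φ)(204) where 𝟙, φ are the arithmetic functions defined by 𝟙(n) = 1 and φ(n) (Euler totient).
(𝟙 * φ)(204) = 204

Divisors of 204: [1, 2, 3, 4, 6, 12, 17, 34, 51, 68, 102, 204]. For each d | 204:
  d = 1: 𝟙(1) · φ(204/1) = 1 · 64 = 64
  d = 2: 𝟙(2) · φ(204/2) = 1 · 32 = 32
  d = 3: 𝟙(3) · φ(204/3) = 1 · 32 = 32
  d = 4: 𝟙(4) · φ(204/4) = 1 · 32 = 32
  d = 6: 𝟙(6) · φ(204/6) = 1 · 16 = 16
  d = 12: 𝟙(12) · φ(204/12) = 1 · 16 = 16
  d = 17: 𝟙(17) · φ(204/17) = 1 · 4 = 4
  d = 34: 𝟙(34) · φ(204/34) = 1 · 2 = 2
  d = 51: 𝟙(51) · φ(204/51) = 1 · 2 = 2
  d = 68: 𝟙(68) · φ(204/68) = 1 · 2 = 2
  d = 102: 𝟙(102) · φ(204/102) = 1 · 1 = 1
  d = 204: 𝟙(204) · φ(204/204) = 1 · 1 = 1
Summing: (𝟙 * φ)(204) = 64 + 32 + 32 + 32 + 16 + 16 + 4 + 2 + 2 + 2 + 1 + 1 = 204.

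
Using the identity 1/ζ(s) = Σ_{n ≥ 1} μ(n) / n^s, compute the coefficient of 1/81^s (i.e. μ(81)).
μ(81) = 0

Factor n = 81 = 3^4. μ(n) = 0 if any exponent ≥ 2 (not squarefree); otherwise μ(n) = (−1)^{ω(n)} where ω(n) is the number of distinct prime factors. Applying: μ(81) = 0.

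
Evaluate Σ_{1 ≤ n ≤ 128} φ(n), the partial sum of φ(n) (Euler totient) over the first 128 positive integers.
Σ_{n ≤ 128} φ(n) = 5022

Compute φ(n) for each 1 ≤ n ≤ 128: φ(1) = 1, φ(2) = 1, φ(3) = 2, φ(4) = 2, φ(5) = 4, φ(6) = 2, φ(7) = 6, φ(8) = 4, φ(9) = 6, φ(10) = 4, φ(11) = 10, φ(12) = 4, φ(13) = 12, φ(14) = 6, φ(15) = 8, φ(16) = 8, φ(17) = 16, φ(18) = 6, φ(19) = 18, φ(20) = 8, φ(21) = 12, φ(22) = 10, φ(23) = 22, φ(24) = 8, φ(25) = 20, φ(26) = 12, φ(27) = 18, φ(28) = 12, φ(29) = 28, φ(30) = 8, φ(31) = 30, φ(32) = 16, φ(33) = 20, φ(34) = 16, φ(35) = 24, φ(36) = 12, φ(37) = 36, φ(38) = 18, φ(39) = 24, φ(40) = 16, φ(41) = 40, φ(42) = 12, φ(43) = 42, φ(44) = 20, φ(45) = 24, φ(46) = 22, φ(47) = 46, φ(48) = 16, φ(49) = 42, φ(50) = 20, φ(51) = 32, φ(52) = 24, φ(53) = 52, φ(54) = 18, φ(55) = 40, φ(56) = 24, φ(57) = 36, φ(58) = 28, φ(59) = 58, φ(60) = 16, φ(61) = 60, φ(62) = 30, φ(63) = 36, φ(64) = 32, φ(65) = 48, φ(66) = 20, φ(67) = 66, φ(68) = 32, φ(69) = 44, φ(70) = 24, φ(71) = 70, φ(72) = 24, φ(73) = 72, φ(74) = 36, φ(75) = 40, φ(76) = 36, φ(77) = 60, φ(78) = 24, φ(79) = 78, φ(80) = 32, φ(81) = 54, φ(82) = 40, φ(83) = 82, φ(84) = 24, φ(85) = 64, φ(86) = 42, φ(87) = 56, φ(88) = 40, φ(89) = 88, φ(90) = 24, φ(91) = 72, φ(92) = 44, φ(93) = 60, φ(94) = 46, φ(95) = 72, φ(96) = 32, φ(97) = 96, φ(98) = 42, φ(99) = 60, φ(100) = 40, φ(101) = 100, φ(102) = 32, φ(103) = 102, φ(104) = 48, φ(105) = 48, φ(106) = 52, φ(107) = 106, φ(108) = 36, φ(109) = 108, φ(110) = 40, φ(111) = 72, φ(112) = 48, φ(113) = 112, φ(114) = 36, φ(115) = 88, φ(116) = 56, φ(117) = 72, φ(118) = 58, φ(119) = 96, φ(120) = 32, φ(121) = 110, φ(122) = 60, φ(123) = 80, φ(124) = 60, φ(125) = 100, φ(126) = 36, φ(127) = 126, φ(128) = 64. Summing all 128 values: 5022. (Average order: Σ_{n ≤ x} φ(n) ~ (3/π²) x². For x = 128, (3/π²)·128² ≈ 4980.14.)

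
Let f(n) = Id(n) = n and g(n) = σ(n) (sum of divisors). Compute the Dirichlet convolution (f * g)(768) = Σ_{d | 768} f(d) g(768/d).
(Id * σ)(768) = 28679

Divisors of 768: [1, 2, 3, 4, 6, 8, 12, 16, 24, 32, 48, 64, 96, 128, 192, 256, 384, 768]. For each d | 768:
  d = 1: Id(1) · σ(768/1) = 1 · 2044 = 2044
  d = 2: Id(2) · σ(768/2) = 2 · 1020 = 2040
  d = 3: Id(3) · σ(768/3) = 3 · 511 = 1533
  d = 4: Id(4) · σ(768/4) = 4 · 508 = 2032
  d = 6: Id(6) · σ(768/6) = 6 · 255 = 1530
  d = 8: Id(8) · σ(768/8) = 8 · 252 = 2016
  d = 12: Id(12) · σ(768/12) = 12 · 127 = 1524
  d = 16: Id(16) · σ(768/16) = 16 · 124 = 1984
  d = 24: Id(24) · σ(768/24) = 24 · 63 = 1512
  d = 32: Id(32) · σ(768/32) = 32 · 60 = 1920
  d = 48: Id(48) · σ(768/48) = 48 · 31 = 1488
  d = 64: Id(64) · σ(768/64) = 64 · 28 = 1792
  d = 96: Id(96) · σ(768/96) = 96 · 15 = 1440
  d = 128: Id(128) · σ(768/128) = 128 · 12 = 1536
  d = 192: Id(192) · σ(768/192) = 192 · 7 = 1344
  d = 256: Id(256) · σ(768/256) = 256 · 4 = 1024
  d = 384: Id(384) · σ(768/384) = 384 · 3 = 1152
  d = 768: Id(768) · σ(768/768) = 768 · 1 = 768
Summing: (Id * σ)(768) = 2044 + 2040 + 1533 + 2032 + 1530 + 2016 + 1524 + 1984 + 1512 + 1920 + 1488 + 1792 + 1440 + 1536 + 1344 + 1024 + 1152 + 768 = 28679.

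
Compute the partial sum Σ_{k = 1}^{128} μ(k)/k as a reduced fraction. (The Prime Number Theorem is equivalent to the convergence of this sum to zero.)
Σ μ(k)/k = -228455996623300386843096283835194191857230682/401447693933303618909444119902604513664588524773

Values of μ(k) for 1 ≤ k ≤ 128: μ(1) = 1, μ(2) = -1, μ(3) = -1, μ(5) = -1, μ(6) = 1, μ(7) = -1, μ(10) = 1, μ(11) = -1, μ(13) = -1, μ(14) = 1, μ(15) = 1, μ(17) = -1, μ(19) = -1, μ(21) = 1, μ(22) = 1, μ(23) = -1, μ(26) = 1, μ(29) = -1, μ(30) = -1, μ(31) = -1, μ(33) = 1, μ(34) = 1, μ(35) = 1, μ(37) = -1, μ(38) = 1, μ(39) = 1, μ(41) = -1, μ(42) = -1, μ(43) = -1, μ(46) = 1, μ(47) = -1, μ(51) = 1, μ(53) = -1, μ(55) = 1, μ(57) = 1, μ(58) = 1, μ(59) = -1, μ(61) = -1, μ(62) = 1, μ(65) = 1, μ(66) = -1, μ(67) = -1, μ(69) = 1, μ(70) = -1, μ(71) = -1, μ(73) = -1, μ(74) = 1, μ(77) = 1, μ(78) = -1, μ(79) = -1, μ(82) = 1, μ(83) = -1, μ(85) = 1, μ(86) = 1, μ(87) = 1, μ(89) = -1, μ(91) = 1, μ(93) = 1, μ(94) = 1, μ(95) = 1, μ(97) = -1, μ(101) = -1, μ(102) = -1, μ(103) = -1, μ(105) = -1, μ(106) = 1, μ(107) = -1, μ(109) = -1, μ(110) = -1, μ(111) = 1, μ(113) = -1, μ(114) = -1, μ(115) = 1, μ(118) = 1, μ(119) = 1, μ(122) = 1, μ(123) = 1, μ(127) = -1, with μ = 0 on non-squarefree integers. Summing μ(k)/k for k where μ(k) ≠ 0 gives -228455996623300386843096283835194191857230682/401447693933303618909444119902604513664588524773 ≈ -0.0006. (PNT ⟺ this sum → 0 as n → ∞.)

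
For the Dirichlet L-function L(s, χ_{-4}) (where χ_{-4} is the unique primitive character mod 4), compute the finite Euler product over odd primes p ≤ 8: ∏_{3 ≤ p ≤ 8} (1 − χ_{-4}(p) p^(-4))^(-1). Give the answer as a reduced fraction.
∏ = 40516875/40968512

The odd primes p ≤ 8 are [3, 5, 7]. For each, χ(p) = 1 if p ≡ 1 mod 4, χ(p) = −1 if p ≡ 3 mod 4. Taking (1 − χ(p)/p^4)^(-1) = p^4/(p^4 − χ(p)): (1 − (-1)/3^4)^(-1) · (1 − (1)/5^4)^(-1) · (1 − (-1)/7^4)^(-1) = 40516875/40968512.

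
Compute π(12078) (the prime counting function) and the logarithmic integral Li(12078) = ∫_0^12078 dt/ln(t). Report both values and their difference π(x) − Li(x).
π(12078) = 1446;  Li(12078) ≈ 1469.40;  π(x) − Li(x) ≈ -23.40.

Direct count of primes ≤ 12078 gives π(12078) = 1446. Numerical evaluation of the logarithmic integral gives Li(12078) ≈ 1469.40. The difference π(x) − Li(x) ≈ -23.40 is typically negative for small/moderate x (Li(x) overestimates), though Littlewood's theorem shows this sign changes infinitely often.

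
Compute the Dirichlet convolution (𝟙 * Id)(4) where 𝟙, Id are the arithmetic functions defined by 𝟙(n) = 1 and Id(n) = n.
(𝟙 * Id)(4) = 7

Divisors of 4: [1, 2, 4]. For each d | 4:
  d = 1: 𝟙(1) · Id(4/1) = 1 · 4 = 4
  d = 2: 𝟙(2) · Id(4/2) = 1 · 2 = 2
  d = 4: 𝟙(4) · Id(4/4) = 1 · 1 = 1
Summing: (𝟙 * Id)(4) = 4 + 2 + 1 = 7.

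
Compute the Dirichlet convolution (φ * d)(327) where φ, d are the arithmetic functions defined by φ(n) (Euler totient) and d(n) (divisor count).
(φ * d)(327) = 440

Divisors of 327: [1, 3, 109, 327]. For each d | 327:
  d = 1: φ(1) · d(327/1) = 1 · 4 = 4
  d = 3: φ(3) · d(327/3) = 2 · 2 = 4
  d = 109: φ(109) · d(327/109) = 108 · 2 = 216
  d = 327: φ(327) · d(327/327) = 216 · 1 = 216
Summing: (φ * d)(327) = 4 + 4 + 216 + 216 = 440.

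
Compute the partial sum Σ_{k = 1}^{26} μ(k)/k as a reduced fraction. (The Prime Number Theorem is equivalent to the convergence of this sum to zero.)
Σ μ(k)/k = 4165258/111546435

Values of μ(k) for 1 ≤ k ≤ 26: μ(1) = 1, μ(2) = -1, μ(3) = -1, μ(5) = -1, μ(6) = 1, μ(7) = -1, μ(10) = 1, μ(11) = -1, μ(13) = -1, μ(14) = 1, μ(15) = 1, μ(17) = -1, μ(19) = -1, μ(21) = 1, μ(22) = 1, μ(23) = -1, μ(26) = 1, with μ = 0 on non-squarefree integers. Summing μ(k)/k for k where μ(k) ≠ 0 gives 4165258/111546435 ≈ 0.0373. (PNT ⟺ this sum → 0 as n → ∞.)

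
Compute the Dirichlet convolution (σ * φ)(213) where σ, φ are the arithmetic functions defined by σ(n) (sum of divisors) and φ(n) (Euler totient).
(σ * φ)(213) = 852

Divisors of 213: [1, 3, 71, 213]. For each d | 213:
  d = 1: σ(1) · φ(213/1) = 1 · 140 = 140
  d = 3: σ(3) · φ(213/3) = 4 · 70 = 280
  d = 71: σ(71) · φ(213/71) = 72 · 2 = 144
  d = 213: σ(213) · φ(213/213) = 288 · 1 = 288
Summing: (σ * φ)(213) = 140 + 280 + 144 + 288 = 852.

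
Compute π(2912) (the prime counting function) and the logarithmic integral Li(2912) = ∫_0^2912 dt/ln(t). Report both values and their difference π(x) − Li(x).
π(2912) = 421;  Li(2912) ≈ 431.75;  π(x) − Li(x) ≈ -10.75.

Direct count of primes ≤ 2912 gives π(2912) = 421. Numerical evaluation of the logarithmic integral gives Li(2912) ≈ 431.75. The difference π(x) − Li(x) ≈ -10.75 is typically negative for small/moderate x (Li(x) overestimates), though Littlewood's theorem shows this sign changes infinitely often.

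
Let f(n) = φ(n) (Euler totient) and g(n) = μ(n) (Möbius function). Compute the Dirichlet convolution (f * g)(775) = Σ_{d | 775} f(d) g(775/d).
(φ * μ)(775) = 464

Divisors of 775: [1, 5, 25, 31, 155, 775]. For each d | 775:
  d = 1: φ(1) · μ(775/1) = 1 · 0 = 0
  d = 5: φ(5) · μ(775/5) = 4 · 1 = 4
  d = 25: φ(25) · μ(775/25) = 20 · -1 = -20
  d = 31: φ(31) · μ(775/31) = 30 · 0 = 0
  d = 155: φ(155) · μ(775/155) = 120 · -1 = -120
  d = 775: φ(775) · μ(775/775) = 600 · 1 = 600
Summing: (φ * μ)(775) = 0 + 4 + -20 + 0 + -120 + 600 = 464.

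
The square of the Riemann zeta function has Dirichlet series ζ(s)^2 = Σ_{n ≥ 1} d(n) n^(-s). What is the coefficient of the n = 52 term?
d(52) = 6

ζ(s)^2 = (Σ 1/m^s)(Σ 1/k^s). The coefficient of 1/n^s in the product is the number of ordered pairs (m, k) with mk = n, which equals d(n). For n = 52, divisors are [1, 2, 4, 13, 26, 52], so d(52) = 6.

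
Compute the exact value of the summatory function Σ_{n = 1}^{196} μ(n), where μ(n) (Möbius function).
Σ_{n ≤ 196} μ(n) = -6

Compute μ(n) for each 1 ≤ n ≤ 196: μ(1) = 1, μ(2) = -1, μ(3) = -1, μ(4) = 0, μ(5) = -1, μ(6) = 1, μ(7) = -1, μ(8) = 0, μ(9) = 0, μ(10) = 1, μ(11) = -1, μ(12) = 0, μ(13) = -1, μ(14) = 1, μ(15) = 1, μ(16) = 0, μ(17) = -1, μ(18) = 0, μ(19) = -1, μ(20) = 0, μ(21) = 1, μ(22) = 1, μ(23) = -1, μ(24) = 0, μ(25) = 0, μ(26) = 1, μ(27) = 0, μ(28) = 0, μ(29) = -1, μ(30) = -1, μ(31) = -1, μ(32) = 0, μ(33) = 1, μ(34) = 1, μ(35) = 1, μ(36) = 0, μ(37) = -1, μ(38) = 1, μ(39) = 1, μ(40) = 0, μ(41) = -1, μ(42) = -1, μ(43) = -1, μ(44) = 0, μ(45) = 0, μ(46) = 1, μ(47) = -1, μ(48) = 0, μ(49) = 0, μ(50) = 0, μ(51) = 1, μ(52) = 0, μ(53) = -1, μ(54) = 0, μ(55) = 1, μ(56) = 0, μ(57) = 1, μ(58) = 1, μ(59) = -1, μ(60) = 0, μ(61) = -1, μ(62) = 1, μ(63) = 0, μ(64) = 0, μ(65) = 1, μ(66) = -1, μ(67) = -1, μ(68) = 0, μ(69) = 1, μ(70) = -1, μ(71) = -1, μ(72) = 0, μ(73) = -1, μ(74) = 1, μ(75) = 0, μ(76) = 0, μ(77) = 1, μ(78) = -1, μ(79) = -1, μ(80) = 0, μ(81) = 0, μ(82) = 1, μ(83) = -1, μ(84) = 0, μ(85) = 1, μ(86) = 1, μ(87) = 1, μ(88) = 0, μ(89) = -1, μ(90) = 0, μ(91) = 1, μ(92) = 0, μ(93) = 1, μ(94) = 1, μ(95) = 1, μ(96) = 0, μ(97) = -1, μ(98) = 0, μ(99) = 0, μ(100) = 0, μ(101) = -1, μ(102) = -1, μ(103) = -1, μ(104) = 0, μ(105) = -1, μ(106) = 1, μ(107) = -1, μ(108) = 0, μ(109) = -1, μ(110) = -1, μ(111) = 1, μ(112) = 0, μ(113) = -1, μ(114) = -1, μ(115) = 1, μ(116) = 0, μ(117) = 0, μ(118) = 1, μ(119) = 1, μ(120) = 0, μ(121) = 0, μ(122) = 1, μ(123) = 1, μ(124) = 0, μ(125) = 0, μ(126) = 0, μ(127) = -1, μ(128) = 0, μ(129) = 1, μ(130) = -1, μ(131) = -1, μ(132) = 0, μ(133) = 1, μ(134) = 1, μ(135) = 0, μ(136) = 0, μ(137) = -1, μ(138) = -1, μ(139) = -1, μ(140) = 0, μ(141) = 1, μ(142) = 1, μ(143) = 1, μ(144) = 0, μ(145) = 1, μ(146) = 1, μ(147) = 0, μ(148) = 0, μ(149) = -1, μ(150) = 0, μ(151) = -1, μ(152) = 0, μ(153) = 0, μ(154) = -1, μ(155) = 1, μ(156) = 0, μ(157) = -1, μ(158) = 1, μ(159) = 1, μ(160) = 0, μ(161) = 1, μ(162) = 0, μ(163) = -1, μ(164) = 0, μ(165) = -1, μ(166) = 1, μ(167) = -1, μ(168) = 0, μ(169) = 0, μ(170) = -1, μ(171) = 0, μ(172) = 0, μ(173) = -1, μ(174) = -1, μ(175) = 0, μ(176) = 0, μ(177) = 1, μ(178) = 1, μ(179) = -1, μ(180) = 0, μ(181) = -1, μ(182) = -1, μ(183) = 1, μ(184) = 0, μ(185) = 1, μ(186) = -1, μ(187) = 1, μ(188) = 0, μ(189) = 0, μ(190) = -1, μ(191) = -1, μ(192) = 0, μ(193) = -1, μ(194) = 1, μ(195) = -1, μ(196) = 0. Summing all 196 values: -6. (Mertens function M(x) = Σ_{n ≤ x} μ(n); on average M(x) should be small (PNT ⟺ M(x) = o(x)).)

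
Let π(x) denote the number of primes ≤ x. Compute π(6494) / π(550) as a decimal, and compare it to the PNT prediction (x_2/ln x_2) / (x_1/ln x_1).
π(6494)/π(550) = 842/101 ≈ 8.3366;  PNT prediction ≈ 8.4868.

π(550) = 101 and π(6494) = 842, so π(6494)/π(550) ≈ 8.3366. The PNT-predicted ratio is (6494/ln(6494)) / (550/ln(550)) ≈ 8.4868. The two agree to within a few percent, as expected.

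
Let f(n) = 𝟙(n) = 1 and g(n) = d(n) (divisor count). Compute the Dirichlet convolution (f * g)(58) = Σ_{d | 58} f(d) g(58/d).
(𝟙 * d)(58) = 9

Divisors of 58: [1, 2, 29, 58]. For each d | 58:
  d = 1: 𝟙(1) · d(58/1) = 1 · 4 = 4
  d = 2: 𝟙(2) · d(58/2) = 1 · 2 = 2
  d = 29: 𝟙(29) · d(58/29) = 1 · 2 = 2
  d = 58: 𝟙(58) · d(58/58) = 1 · 1 = 1
Summing: (𝟙 * d)(58) = 4 + 2 + 2 + 1 = 9.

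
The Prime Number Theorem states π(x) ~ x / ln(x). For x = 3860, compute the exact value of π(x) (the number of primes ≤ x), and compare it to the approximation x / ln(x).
π(3860) = 535;  x/ln(x) ≈ 467.40;  relative error ≈ 12.64%.

Directly count primes up to 3860: π(3860) = 535. The PNT approximation gives 3860/ln(3860) ≈ 3860/8.25842 ≈ 467.40. Relative error (π(x) − x/ln(x)) / π(x) ≈ 12.64%; the approximation is known to undercount slightly (Li(x) is a better estimate).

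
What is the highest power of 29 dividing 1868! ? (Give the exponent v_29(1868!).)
v_29(1868!) = 66

Legendre's formula: v_p(n!) = Σ_{k ≥ 1} ⌊n / p^k⌋. For p = 29, n = 1868, the terms are:
  ⌊1868/29^1⌋ = ⌊1868/29⌋ = 64
  ⌊1868/29^2⌋ = ⌊1868/841⌋ = 2
(the next term ⌊1868/29^3⌋ = 0, terminating the sum). Summing: v_29(1868!) = 64 + 2 = 66.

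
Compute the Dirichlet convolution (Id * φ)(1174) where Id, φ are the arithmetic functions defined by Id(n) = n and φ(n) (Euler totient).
(Id * φ)(1174) = 3519

Divisors of 1174: [1, 2, 587, 1174]. For each d | 1174:
  d = 1: Id(1) · φ(1174/1) = 1 · 586 = 586
  d = 2: Id(2) · φ(1174/2) = 2 · 586 = 1172
  d = 587: Id(587) · φ(1174/587) = 587 · 1 = 587
  d = 1174: Id(1174) · φ(1174/1174) = 1174 · 1 = 1174
Summing: (Id * φ)(1174) = 586 + 1172 + 587 + 1174 = 3519.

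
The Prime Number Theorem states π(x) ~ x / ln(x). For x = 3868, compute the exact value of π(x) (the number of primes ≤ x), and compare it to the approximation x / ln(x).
π(3868) = 536;  x/ln(x) ≈ 468.25;  relative error ≈ 12.64%.

Directly count primes up to 3868: π(3868) = 536. The PNT approximation gives 3868/ln(3868) ≈ 3868/8.26049 ≈ 468.25. Relative error (π(x) − x/ln(x)) / π(x) ≈ 12.64%; the approximation is known to undercount slightly (Li(x) is a better estimate).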